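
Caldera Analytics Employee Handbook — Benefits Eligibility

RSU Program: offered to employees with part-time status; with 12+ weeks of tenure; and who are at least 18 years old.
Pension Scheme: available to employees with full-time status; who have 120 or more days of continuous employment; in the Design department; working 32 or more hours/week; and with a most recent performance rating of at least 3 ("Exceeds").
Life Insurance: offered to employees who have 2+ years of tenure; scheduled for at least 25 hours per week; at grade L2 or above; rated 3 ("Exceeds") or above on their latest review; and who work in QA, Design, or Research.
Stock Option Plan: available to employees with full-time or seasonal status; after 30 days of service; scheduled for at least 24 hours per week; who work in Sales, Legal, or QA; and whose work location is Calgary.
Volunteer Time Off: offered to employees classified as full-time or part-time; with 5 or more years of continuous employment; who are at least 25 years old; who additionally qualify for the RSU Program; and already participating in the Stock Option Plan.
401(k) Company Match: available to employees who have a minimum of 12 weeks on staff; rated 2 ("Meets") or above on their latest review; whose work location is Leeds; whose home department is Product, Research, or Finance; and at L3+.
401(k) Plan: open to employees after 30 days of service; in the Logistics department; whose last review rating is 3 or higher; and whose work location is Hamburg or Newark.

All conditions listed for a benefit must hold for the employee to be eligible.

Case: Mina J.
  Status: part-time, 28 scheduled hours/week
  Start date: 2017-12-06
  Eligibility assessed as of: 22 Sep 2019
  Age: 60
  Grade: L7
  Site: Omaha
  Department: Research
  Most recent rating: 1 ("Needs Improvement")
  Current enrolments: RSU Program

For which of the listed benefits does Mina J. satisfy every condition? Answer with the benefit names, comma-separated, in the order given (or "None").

Service from 2017-12-06 to 22 Sep 2019: 655 days.
RSU Program — status part-time ✓; service 655 days ≥ 12 weeks (≈84 days) ✓; age 60 ≥ 18 ✓ → eligible.
Pension Scheme — status part-time ✗ (requires full-time) → not eligible.
Life Insurance — service 655 days < 2 years (≈730 days) ✗ → not eligible.
Stock Option Plan — status part-time ✗ (requires full-time or seasonal) → not eligible.
Volunteer Time Off — status part-time ✓; service 655 days < 5 years (≈1825 days) ✗ → not eligible.
401(k) Company Match — service 655 days ≥ 12 weeks (≈84 days) ✓; rating 1 < 2 ✗ → not eligible.
401(k) Plan — service 655 days ≥ 30 days ✓; dept Research ✗ → not eligible.

RSU Program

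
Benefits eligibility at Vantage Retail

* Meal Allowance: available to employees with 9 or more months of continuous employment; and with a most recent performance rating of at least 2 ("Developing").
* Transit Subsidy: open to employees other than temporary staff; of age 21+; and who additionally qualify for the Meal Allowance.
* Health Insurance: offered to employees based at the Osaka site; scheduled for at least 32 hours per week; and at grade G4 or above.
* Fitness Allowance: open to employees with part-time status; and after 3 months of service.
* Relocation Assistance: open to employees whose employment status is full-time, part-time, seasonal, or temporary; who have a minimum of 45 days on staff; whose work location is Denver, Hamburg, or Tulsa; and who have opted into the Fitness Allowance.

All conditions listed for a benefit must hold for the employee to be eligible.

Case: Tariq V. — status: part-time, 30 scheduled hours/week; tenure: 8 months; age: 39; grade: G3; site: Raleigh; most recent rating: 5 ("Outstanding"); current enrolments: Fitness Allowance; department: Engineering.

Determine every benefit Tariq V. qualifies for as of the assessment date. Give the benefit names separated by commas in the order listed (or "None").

Fitness Allowance

Meal Allowance — service 8 months < 9 months ✗ → not eligible.
Transit Subsidy — status part-time ✓ (not excluded); age 39 ≥ 21 ✓; not eligible for Meal Allowance ✗ → not eligible.
Health Insurance — site Raleigh ✗ (not Osaka) → not eligible.
Fitness Allowance — status part-time ✓; service 8 months ≥ 3 months ✓ → eligible.
Relocation Assistance — status part-time ✓; service 8 months ≥ 45 days ✓; site Raleigh ✗ (not Denver, Hamburg, or Tulsa) → not eligible.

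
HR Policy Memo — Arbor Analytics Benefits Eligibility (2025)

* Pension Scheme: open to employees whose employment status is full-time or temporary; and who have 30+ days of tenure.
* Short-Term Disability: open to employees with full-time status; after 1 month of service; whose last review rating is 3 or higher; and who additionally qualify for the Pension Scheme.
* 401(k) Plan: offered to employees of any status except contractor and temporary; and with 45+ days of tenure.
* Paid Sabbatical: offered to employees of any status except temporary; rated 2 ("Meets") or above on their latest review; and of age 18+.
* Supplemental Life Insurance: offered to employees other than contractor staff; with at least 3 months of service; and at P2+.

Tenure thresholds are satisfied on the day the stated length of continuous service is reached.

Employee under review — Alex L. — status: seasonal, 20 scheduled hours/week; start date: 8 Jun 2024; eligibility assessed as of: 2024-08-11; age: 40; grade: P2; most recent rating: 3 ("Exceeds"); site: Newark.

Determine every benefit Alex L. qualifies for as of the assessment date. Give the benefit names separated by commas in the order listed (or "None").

Service from 8 Jun 2024 to 2024-08-11: 64 days.
Pension Scheme — status seasonal ✗ (requires full-time or temporary) → not eligible.
Short-Term Disability — status seasonal ✗ (requires full-time) → not eligible.
401(k) Plan — status seasonal ✓ (not excluded); service 64 days ≥ 45 days ✓ → eligible.
Paid Sabbatical — status seasonal ✓ (not excluded); rating 3 ≥ 2 ✓; age 40 ≥ 18 ✓ → eligible.
Supplemental Life Insurance — status seasonal ✓ (not excluded); service 64 days < 3 months (≈90 days) ✗ → not eligible.

401(k) Plan, Paid Sabbatical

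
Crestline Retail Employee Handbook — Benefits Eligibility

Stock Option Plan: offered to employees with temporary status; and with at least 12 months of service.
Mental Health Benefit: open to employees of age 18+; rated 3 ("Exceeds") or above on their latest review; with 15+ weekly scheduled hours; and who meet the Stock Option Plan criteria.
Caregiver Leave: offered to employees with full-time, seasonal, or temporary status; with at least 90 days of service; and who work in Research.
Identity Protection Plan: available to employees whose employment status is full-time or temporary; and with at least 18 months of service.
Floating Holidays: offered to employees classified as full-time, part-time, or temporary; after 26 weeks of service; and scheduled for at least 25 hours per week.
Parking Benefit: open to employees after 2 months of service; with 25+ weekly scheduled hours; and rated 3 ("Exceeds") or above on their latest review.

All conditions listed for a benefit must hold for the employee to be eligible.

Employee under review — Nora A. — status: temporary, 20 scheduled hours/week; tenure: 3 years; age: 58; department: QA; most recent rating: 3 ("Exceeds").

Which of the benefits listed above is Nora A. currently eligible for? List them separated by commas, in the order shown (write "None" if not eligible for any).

Stock Option Plan — status temporary ✓; service 3 years ≥ 12 months (≈360 days) ✓ → eligible.
Mental Health Benefit — age 58 ≥ 18 ✓; rating 3 ≥ 3 ✓; 20 hrs/wk ≥ 15 ✓; eligible for Stock Option Plan ✓ → eligible.
Caregiver Leave — status temporary ✓; service 3 years ≥ 90 days ✓; dept QA ✗ → not eligible.
Identity Protection Plan — status temporary ✓; service 3 years ≥ 18 months (≈540 days) ✓ → eligible.
Floating Holidays — status temporary ✓; service 3 years ≥ 26 weeks (≈182 days) ✓; 20 hrs/wk < 25 ✗ → not eligible.
Parking Benefit — service 3 years ≥ 2 months (≈60 days) ✓; 20 hrs/wk < 25 ✗ → not eligible.

Stock Option Plan, Mental Health Benefit, Identity Protection Plan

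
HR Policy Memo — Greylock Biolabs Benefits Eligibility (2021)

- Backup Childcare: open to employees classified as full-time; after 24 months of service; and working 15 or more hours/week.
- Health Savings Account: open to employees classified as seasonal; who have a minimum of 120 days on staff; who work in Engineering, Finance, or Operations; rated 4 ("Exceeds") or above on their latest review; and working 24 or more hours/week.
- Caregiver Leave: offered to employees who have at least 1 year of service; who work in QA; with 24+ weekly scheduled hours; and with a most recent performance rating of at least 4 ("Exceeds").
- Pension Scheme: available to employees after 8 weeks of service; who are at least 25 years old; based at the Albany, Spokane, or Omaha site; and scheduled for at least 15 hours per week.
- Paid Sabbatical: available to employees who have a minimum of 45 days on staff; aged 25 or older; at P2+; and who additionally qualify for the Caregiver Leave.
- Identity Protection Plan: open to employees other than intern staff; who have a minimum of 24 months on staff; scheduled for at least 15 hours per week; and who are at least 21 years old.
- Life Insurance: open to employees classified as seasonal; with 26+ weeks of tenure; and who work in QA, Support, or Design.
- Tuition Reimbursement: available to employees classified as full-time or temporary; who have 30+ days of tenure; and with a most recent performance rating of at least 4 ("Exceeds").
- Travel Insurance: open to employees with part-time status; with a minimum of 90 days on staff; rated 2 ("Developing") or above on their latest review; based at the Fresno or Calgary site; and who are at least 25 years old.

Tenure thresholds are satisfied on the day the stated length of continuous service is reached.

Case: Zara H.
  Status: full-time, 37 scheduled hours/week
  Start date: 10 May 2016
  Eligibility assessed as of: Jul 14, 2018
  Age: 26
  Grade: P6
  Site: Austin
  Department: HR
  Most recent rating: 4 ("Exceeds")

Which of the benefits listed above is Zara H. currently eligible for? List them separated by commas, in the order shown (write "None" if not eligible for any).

Service from 10 May 2016 to Jul 14, 2018: 795 days.
Backup Childcare — status full-time ✓; service 795 days ≥ 24 months (≈720 days) ✓; 37 hrs/wk ≥ 15 ✓ → eligible.
Health Savings Account — status full-time ✗ (requires seasonal) → not eligible.
Caregiver Leave — service 795 days ≥ 1 year (≈365 days) ✓; dept HR ✗ → not eligible.
Pension Scheme — service 795 days ≥ 8 weeks (≈56 days) ✓; age 26 ≥ 25 ✓; site Austin ✗ (not Albany, Spokane, or Omaha) → not eligible.
Paid Sabbatical — service 795 days ≥ 45 days ✓; age 26 ≥ 25 ✓; grade P6 ≥ P2 ✓; not eligible for Caregiver Leave ✗ → not eligible.
Identity Protection Plan — status full-time ✓ (not excluded); service 795 days ≥ 24 months (≈720 days) ✓; 37 hrs/wk ≥ 15 ✓; age 26 ≥ 21 ✓ → eligible.
Life Insurance — status full-time ✗ (requires seasonal) → not eligible.
Tuition Reimbursement — status full-time ✓; service 795 days ≥ 30 days ✓; rating 4 ≥ 4 ✓ → eligible.
Travel Insurance — status full-time ✗ (requires part-time) → not eligible.

Backup Childcare, Identity Protection Plan, Tuition Reimbursement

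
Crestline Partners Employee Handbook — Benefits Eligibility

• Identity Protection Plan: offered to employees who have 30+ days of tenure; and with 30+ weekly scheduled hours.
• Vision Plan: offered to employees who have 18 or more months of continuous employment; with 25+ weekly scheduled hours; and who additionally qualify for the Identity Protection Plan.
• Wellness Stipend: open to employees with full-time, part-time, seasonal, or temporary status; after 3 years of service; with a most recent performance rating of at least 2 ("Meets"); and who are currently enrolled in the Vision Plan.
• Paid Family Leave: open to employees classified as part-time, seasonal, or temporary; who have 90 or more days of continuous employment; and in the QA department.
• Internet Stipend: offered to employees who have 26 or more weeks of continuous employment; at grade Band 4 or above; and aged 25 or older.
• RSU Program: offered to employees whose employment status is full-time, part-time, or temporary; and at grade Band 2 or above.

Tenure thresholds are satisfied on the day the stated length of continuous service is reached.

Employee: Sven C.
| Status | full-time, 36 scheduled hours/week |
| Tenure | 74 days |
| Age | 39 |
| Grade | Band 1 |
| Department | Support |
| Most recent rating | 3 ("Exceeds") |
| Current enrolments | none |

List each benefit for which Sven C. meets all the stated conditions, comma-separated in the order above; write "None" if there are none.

Identity Protection Plan — service 74 days ≥ 30 days ✓; 36 hrs/wk ≥ 30 ✓ → eligible.
Vision Plan — service 74 days < 18 months (≈540 days) ✗ → not eligible.
Wellness Stipend — status full-time ✓; service 74 days < 3 years (≈1095 days) ✗ → not eligible.
Paid Family Leave — status full-time ✗ (requires part-time, seasonal, or temporary) → not eligible.
Internet Stipend — service 74 days < 26 weeks (≈182 days) ✗ → not eligible.
RSU Program — status full-time ✓; grade Band 1 < Band 2 ✗ → not eligible.

Identity Protection Plan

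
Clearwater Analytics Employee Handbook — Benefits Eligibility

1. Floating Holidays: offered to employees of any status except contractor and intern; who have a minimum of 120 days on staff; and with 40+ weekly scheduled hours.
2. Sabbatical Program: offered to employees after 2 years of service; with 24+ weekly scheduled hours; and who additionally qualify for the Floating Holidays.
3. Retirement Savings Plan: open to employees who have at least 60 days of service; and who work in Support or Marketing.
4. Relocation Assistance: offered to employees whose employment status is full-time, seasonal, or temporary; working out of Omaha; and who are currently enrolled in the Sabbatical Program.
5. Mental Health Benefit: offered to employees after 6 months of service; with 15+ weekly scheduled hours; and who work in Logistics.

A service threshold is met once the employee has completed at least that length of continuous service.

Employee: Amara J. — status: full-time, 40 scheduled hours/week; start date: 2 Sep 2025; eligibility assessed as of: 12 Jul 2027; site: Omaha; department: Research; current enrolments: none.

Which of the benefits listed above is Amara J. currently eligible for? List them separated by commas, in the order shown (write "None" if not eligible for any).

Service from 2 Sep 2025 to 12 Jul 2027: 678 days.
Floating Holidays — status full-time ✓ (not excluded); service 678 days ≥ 120 days ✓; 40 hrs/wk ≥ 40 ✓ → eligible.
Sabbatical Program — service 678 days < 2 years (≈730 days) ✗ → not eligible.
Retirement Savings Plan — service 678 days ≥ 60 days ✓; dept Research ✗ → not eligible.
Relocation Assistance — status full-time ✓; site Omaha ✓; not enrolled in Sabbatical Program ✗ → not eligible.
Mental Health Benefit — service 678 days ≥ 6 months (≈180 days) ✓; 40 hrs/wk ≥ 15 ✓; dept Research ✗ → not eligible.

Floating Holidays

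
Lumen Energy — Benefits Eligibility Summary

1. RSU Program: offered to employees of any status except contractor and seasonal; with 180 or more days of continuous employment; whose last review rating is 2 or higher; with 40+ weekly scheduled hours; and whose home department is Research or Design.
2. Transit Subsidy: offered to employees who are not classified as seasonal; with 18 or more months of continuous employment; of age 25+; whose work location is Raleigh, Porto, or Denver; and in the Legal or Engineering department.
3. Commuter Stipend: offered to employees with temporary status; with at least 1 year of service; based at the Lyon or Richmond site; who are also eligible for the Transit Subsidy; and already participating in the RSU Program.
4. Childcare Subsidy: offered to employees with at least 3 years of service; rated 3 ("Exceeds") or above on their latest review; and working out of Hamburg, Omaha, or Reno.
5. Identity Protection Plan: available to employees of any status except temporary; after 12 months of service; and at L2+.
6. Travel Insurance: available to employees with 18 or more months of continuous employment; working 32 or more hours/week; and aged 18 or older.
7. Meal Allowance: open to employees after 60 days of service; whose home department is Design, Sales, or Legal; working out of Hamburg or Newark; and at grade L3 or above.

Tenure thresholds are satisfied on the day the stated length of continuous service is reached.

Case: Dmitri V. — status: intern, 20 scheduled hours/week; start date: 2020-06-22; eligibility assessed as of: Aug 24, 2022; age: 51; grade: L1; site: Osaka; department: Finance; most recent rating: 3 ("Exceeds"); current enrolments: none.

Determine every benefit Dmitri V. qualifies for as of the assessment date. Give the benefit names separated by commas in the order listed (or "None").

None

Service from 2020-06-22 to Aug 24, 2022: 793 days.
RSU Program — status intern ✓ (not excluded); service 793 days ≥ 180 days ✓; rating 3 ≥ 2 ✓; 20 hrs/wk < 40 ✗ → not eligible.
Transit Subsidy — status intern ✓ (not excluded); service 793 days ≥ 18 months (≈540 days) ✓; age 51 ≥ 25 ✓; site Osaka ✗ (not Raleigh, Porto, or Denver) → not eligible.
Commuter Stipend — status intern ✗ (requires temporary) → not eligible.
Childcare Subsidy — service 793 days < 3 years (≈1095 days) ✗ → not eligible.
Identity Protection Plan — status intern ✓ (not excluded); service 793 days ≥ 12 months (≈360 days) ✓; grade L1 < L2 ✗ → not eligible.
Travel Insurance — service 793 days ≥ 18 months (≈540 days) ✓; 20 hrs/wk < 32 ✗ → not eligible.
Meal Allowance — service 793 days ≥ 60 days ✓; dept Finance ✗ → not eligible.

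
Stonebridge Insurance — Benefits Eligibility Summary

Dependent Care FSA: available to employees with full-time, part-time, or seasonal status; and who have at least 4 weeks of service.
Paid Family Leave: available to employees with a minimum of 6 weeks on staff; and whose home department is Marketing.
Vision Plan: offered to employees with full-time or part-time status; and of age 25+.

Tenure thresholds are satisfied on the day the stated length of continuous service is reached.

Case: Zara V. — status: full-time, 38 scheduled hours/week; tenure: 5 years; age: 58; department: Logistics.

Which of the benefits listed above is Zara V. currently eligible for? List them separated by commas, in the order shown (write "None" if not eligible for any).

Dependent Care FSA — status full-time ✓; service 5 years ≥ 4 weeks (≈28 days) ✓ → eligible.
Paid Family Leave — service 5 years ≥ 6 weeks (≈42 days) ✓; dept Logistics ✗ → not eligible.
Vision Plan — status full-time ✓; age 58 ≥ 25 ✓ → eligible.

Dependent Care FSA, Vision Plan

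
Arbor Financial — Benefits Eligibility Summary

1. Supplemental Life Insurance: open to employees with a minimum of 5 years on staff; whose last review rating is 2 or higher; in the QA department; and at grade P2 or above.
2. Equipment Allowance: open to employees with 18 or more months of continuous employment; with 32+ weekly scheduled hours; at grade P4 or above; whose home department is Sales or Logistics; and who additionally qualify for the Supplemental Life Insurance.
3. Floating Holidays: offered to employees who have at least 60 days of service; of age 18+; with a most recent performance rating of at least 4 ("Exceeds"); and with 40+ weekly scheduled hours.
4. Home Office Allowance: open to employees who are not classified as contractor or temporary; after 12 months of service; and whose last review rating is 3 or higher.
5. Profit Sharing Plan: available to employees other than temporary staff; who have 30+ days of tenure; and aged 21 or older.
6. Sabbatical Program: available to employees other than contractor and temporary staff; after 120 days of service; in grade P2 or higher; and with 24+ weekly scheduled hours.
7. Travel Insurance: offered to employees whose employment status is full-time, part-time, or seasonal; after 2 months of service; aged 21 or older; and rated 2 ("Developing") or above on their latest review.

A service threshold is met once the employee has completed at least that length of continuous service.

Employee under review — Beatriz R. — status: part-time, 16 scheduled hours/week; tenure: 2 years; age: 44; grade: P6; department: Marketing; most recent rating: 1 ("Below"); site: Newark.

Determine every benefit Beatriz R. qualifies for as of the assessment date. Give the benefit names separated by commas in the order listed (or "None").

Profit Sharing Plan

Supplemental Life Insurance — service 2 years < 5 years ✗ → not eligible.
Equipment Allowance — service 2 years ≥ 18 months (≈540 days) ✓; 16 hrs/wk < 32 ✗ → not eligible.
Floating Holidays — service 2 years ≥ 60 days ✓; age 44 ≥ 18 ✓; rating 1 < 4 ✗ → not eligible.
Home Office Allowance — status part-time ✓ (not excluded); service 2 years ≥ 12 months (≈360 days) ✓; rating 1 < 3 ✗ → not eligible.
Profit Sharing Plan — status part-time ✓ (not excluded); service 2 years ≥ 30 days ✓; age 44 ≥ 21 ✓ → eligible.
Sabbatical Program — status part-time ✓ (not excluded); service 2 years ≥ 120 days ✓; grade P6 ≥ P2 ✓; 16 hrs/wk < 24 ✗ → not eligible.
Travel Insurance — status part-time ✓; service 2 years ≥ 2 months (≈60 days) ✓; age 44 ≥ 21 ✓; rating 1 < 2 ✗ → not eligible.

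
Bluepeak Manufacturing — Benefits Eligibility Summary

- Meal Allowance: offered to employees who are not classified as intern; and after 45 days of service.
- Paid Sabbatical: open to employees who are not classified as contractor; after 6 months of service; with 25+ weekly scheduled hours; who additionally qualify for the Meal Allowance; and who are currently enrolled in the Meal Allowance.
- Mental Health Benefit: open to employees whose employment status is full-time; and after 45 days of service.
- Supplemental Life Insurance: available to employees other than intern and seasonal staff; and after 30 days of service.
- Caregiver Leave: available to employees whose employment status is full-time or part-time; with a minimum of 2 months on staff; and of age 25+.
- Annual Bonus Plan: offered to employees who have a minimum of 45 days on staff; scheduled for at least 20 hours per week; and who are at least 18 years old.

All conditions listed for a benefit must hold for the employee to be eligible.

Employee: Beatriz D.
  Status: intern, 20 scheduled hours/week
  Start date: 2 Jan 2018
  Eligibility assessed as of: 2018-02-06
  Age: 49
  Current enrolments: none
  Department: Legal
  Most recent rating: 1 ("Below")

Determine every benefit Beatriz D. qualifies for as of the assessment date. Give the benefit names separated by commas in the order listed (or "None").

Service from 2 Jan 2018 to 2018-02-06: 35 days.
Meal Allowance — status intern ✗ (excluded) → not eligible.
Paid Sabbatical — status intern ✓ (not excluded); service 35 days < 6 months (≈180 days) ✗ → not eligible.
Mental Health Benefit — status intern ✗ (requires full-time) → not eligible.
Supplemental Life Insurance — status intern ✗ (excluded) → not eligible.
Caregiver Leave — status intern ✗ (requires full-time or part-time) → not eligible.
Annual Bonus Plan — service 35 days < 45 days ✗ → not eligible.

None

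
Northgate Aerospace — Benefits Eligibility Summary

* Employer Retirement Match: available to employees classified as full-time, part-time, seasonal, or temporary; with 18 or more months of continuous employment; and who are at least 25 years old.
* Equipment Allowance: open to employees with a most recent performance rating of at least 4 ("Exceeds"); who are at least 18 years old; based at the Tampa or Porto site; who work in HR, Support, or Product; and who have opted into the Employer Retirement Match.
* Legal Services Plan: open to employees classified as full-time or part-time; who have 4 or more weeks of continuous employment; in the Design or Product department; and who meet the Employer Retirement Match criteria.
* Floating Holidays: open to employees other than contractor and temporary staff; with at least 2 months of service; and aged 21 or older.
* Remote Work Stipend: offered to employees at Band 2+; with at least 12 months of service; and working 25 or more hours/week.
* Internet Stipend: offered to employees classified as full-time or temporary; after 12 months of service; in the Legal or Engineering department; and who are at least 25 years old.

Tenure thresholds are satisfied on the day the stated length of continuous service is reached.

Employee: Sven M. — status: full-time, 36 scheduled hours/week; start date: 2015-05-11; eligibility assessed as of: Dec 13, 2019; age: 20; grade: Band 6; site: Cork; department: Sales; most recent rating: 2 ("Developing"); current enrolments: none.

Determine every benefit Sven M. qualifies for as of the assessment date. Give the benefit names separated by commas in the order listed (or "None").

Service from 2015-05-11 to Dec 13, 2019: 1677 days.
Employer Retirement Match — status full-time ✓; service 1677 days ≥ 18 months (≈540 days) ✓; age 20 < 25 ✗ → not eligible.
Equipment Allowance — rating 2 < 4 ✗ → not eligible.
Legal Services Plan — status full-time ✓; service 1677 days ≥ 4 weeks (≈28 days) ✓; dept Sales ✗ → not eligible.
Floating Holidays — status full-time ✓ (not excluded); service 1677 days ≥ 2 months (≈60 days) ✓; age 20 < 21 ✗ → not eligible.
Remote Work Stipend — grade Band 6 ≥ Band 2 ✓; service 1677 days ≥ 12 months (≈360 days) ✓; 36 hrs/wk ≥ 25 ✓ → eligible.
Internet Stipend — status full-time ✓; service 1677 days ≥ 12 months (≈360 days) ✓; dept Sales ✗ → not eligible.

Remote Work Stipend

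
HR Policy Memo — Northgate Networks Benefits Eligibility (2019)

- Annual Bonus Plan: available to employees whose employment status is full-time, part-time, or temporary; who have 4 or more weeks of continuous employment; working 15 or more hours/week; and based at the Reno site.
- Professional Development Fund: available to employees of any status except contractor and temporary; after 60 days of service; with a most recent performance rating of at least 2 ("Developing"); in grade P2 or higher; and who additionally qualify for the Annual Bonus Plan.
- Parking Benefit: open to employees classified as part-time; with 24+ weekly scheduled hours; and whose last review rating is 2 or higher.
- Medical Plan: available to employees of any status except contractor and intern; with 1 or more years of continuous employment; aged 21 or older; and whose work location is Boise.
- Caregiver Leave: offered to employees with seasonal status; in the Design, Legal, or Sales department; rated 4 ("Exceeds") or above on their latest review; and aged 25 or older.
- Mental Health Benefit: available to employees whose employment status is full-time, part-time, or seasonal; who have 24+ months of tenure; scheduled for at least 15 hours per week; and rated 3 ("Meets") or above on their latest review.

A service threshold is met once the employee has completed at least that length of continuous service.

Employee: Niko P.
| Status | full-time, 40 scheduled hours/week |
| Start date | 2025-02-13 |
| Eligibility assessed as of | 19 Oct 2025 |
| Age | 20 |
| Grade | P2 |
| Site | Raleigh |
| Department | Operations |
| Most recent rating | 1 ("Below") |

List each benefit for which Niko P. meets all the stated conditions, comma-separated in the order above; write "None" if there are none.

None

Service from 2025-02-13 to 19 Oct 2025: 248 days.
Annual Bonus Plan — status full-time ✓; service 248 days ≥ 4 weeks (≈28 days) ✓; 40 hrs/wk ≥ 15 ✓; site Raleigh ✗ (not Reno) → not eligible.
Professional Development Fund — status full-time ✓ (not excluded); service 248 days ≥ 60 days ✓; rating 1 < 2 ✗ → not eligible.
Parking Benefit — status full-time ✗ (requires part-time) → not eligible.
Medical Plan — status full-time ✓ (not excluded); service 248 days < 1 year (≈365 days) ✗ → not eligible.
Caregiver Leave — status full-time ✗ (requires seasonal) → not eligible.
Mental Health Benefit — status full-time ✓; service 248 days < 24 months (≈720 days) ✗ → not eligible.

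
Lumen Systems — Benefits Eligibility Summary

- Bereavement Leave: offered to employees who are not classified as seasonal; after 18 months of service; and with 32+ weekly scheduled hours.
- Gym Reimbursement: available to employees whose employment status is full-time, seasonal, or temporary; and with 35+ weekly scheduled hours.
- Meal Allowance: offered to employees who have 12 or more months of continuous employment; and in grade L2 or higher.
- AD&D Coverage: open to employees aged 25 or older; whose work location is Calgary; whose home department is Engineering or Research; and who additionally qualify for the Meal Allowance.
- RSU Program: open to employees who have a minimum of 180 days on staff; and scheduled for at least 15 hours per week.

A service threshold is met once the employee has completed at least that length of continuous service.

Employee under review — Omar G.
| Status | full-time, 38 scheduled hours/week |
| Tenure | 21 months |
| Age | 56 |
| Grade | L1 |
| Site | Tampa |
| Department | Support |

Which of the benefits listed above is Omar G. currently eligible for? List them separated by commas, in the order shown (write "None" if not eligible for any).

Bereavement Leave — status full-time ✓ (not excluded); service 21 months ≥ 18 months ✓; 38 hrs/wk ≥ 32 ✓ → eligible.
Gym Reimbursement — status full-time ✓; 38 hrs/wk ≥ 35 ✓ → eligible.
Meal Allowance — service 21 months ≥ 12 months ✓; grade L1 < L2 ✗ → not eligible.
AD&D Coverage — age 56 ≥ 25 ✓; site Tampa ✗ (not Calgary) → not eligible.
RSU Program — service 21 months ≥ 180 days ✓; 38 hrs/wk ≥ 15 ✓ → eligible.

Bereavement Leave, Gym Reimbursement, RSU Program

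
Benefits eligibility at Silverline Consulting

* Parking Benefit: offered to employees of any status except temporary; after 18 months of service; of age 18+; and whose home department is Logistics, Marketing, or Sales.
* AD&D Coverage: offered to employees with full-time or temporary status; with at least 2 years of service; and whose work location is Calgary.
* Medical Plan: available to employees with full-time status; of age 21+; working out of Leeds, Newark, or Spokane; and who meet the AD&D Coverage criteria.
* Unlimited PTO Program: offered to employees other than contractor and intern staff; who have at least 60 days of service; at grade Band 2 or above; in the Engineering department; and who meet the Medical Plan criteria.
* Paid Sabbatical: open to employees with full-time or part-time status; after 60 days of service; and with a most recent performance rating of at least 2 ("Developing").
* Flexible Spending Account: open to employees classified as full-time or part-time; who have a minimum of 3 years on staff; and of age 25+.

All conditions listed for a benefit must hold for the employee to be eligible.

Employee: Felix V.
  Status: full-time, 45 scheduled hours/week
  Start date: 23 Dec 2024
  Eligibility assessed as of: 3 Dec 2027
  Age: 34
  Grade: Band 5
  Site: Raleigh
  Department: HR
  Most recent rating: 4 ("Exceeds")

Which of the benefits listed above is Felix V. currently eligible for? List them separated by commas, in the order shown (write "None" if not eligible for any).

Service from 23 Dec 2024 to 3 Dec 2027: 1075 days.
Parking Benefit — status full-time ✓ (not excluded); service 1075 days ≥ 18 months (≈540 days) ✓; age 34 ≥ 18 ✓; dept HR ✗ → not eligible.
AD&D Coverage — status full-time ✓; service 1075 days ≥ 2 years (≈730 days) ✓; site Raleigh ✗ (not Calgary) → not eligible.
Medical Plan — status full-time ✓; age 34 ≥ 21 ✓; site Raleigh ✗ (not Leeds, Newark, or Spokane) → not eligible.
Unlimited PTO Program — status full-time ✓ (not excluded); service 1075 days ≥ 60 days ✓; grade Band 5 ≥ Band 2 ✓; dept HR ✗ → not eligible.
Paid Sabbatical — status full-time ✓; service 1075 days ≥ 60 days ✓; rating 4 ≥ 2 ✓ → eligible.
Flexible Spending Account — status full-time ✓; service 1075 days < 3 years (≈1095 days) ✗ → not eligible.

Paid Sabbatical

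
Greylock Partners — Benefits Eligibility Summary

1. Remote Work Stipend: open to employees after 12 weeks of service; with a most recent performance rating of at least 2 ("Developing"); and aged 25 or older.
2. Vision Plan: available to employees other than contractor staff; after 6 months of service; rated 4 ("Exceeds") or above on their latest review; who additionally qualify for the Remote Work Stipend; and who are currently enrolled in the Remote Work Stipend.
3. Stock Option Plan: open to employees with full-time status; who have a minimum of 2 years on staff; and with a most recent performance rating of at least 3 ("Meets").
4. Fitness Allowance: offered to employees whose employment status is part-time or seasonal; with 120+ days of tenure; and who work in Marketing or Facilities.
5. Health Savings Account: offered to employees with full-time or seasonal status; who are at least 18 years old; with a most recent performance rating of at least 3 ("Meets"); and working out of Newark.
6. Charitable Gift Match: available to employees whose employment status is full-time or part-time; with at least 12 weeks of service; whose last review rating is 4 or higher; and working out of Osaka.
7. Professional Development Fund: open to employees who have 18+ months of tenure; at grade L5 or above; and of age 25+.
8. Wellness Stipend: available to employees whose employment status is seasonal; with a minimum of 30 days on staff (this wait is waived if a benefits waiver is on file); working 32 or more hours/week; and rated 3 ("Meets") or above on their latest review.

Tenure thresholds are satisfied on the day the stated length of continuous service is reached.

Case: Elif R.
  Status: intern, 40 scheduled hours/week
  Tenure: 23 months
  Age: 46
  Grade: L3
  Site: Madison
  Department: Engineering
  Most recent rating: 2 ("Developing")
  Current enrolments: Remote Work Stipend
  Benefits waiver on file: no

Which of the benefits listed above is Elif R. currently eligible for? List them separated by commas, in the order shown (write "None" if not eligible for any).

Remote Work Stipend — service 23 months ≥ 12 weeks (≈84 days) ✓; rating 2 ≥ 2 ✓; age 46 ≥ 25 ✓ → eligible.
Vision Plan — status intern ✓ (not excluded); service 23 months ≥ 6 months ✓; rating 2 < 4 ✗ → not eligible.
Stock Option Plan — status intern ✗ (requires full-time) → not eligible.
Fitness Allowance — status intern ✗ (requires part-time or seasonal) → not eligible.
Health Savings Account — status intern ✗ (requires full-time or seasonal) → not eligible.
Charitable Gift Match — status intern ✗ (requires full-time or part-time) → not eligible.
Professional Development Fund — service 23 months ≥ 18 months ✓; grade L3 < L5 ✗ → not eligible.
Wellness Stipend — status intern ✗ (requires seasonal) → not eligible.

Remote Work Stipend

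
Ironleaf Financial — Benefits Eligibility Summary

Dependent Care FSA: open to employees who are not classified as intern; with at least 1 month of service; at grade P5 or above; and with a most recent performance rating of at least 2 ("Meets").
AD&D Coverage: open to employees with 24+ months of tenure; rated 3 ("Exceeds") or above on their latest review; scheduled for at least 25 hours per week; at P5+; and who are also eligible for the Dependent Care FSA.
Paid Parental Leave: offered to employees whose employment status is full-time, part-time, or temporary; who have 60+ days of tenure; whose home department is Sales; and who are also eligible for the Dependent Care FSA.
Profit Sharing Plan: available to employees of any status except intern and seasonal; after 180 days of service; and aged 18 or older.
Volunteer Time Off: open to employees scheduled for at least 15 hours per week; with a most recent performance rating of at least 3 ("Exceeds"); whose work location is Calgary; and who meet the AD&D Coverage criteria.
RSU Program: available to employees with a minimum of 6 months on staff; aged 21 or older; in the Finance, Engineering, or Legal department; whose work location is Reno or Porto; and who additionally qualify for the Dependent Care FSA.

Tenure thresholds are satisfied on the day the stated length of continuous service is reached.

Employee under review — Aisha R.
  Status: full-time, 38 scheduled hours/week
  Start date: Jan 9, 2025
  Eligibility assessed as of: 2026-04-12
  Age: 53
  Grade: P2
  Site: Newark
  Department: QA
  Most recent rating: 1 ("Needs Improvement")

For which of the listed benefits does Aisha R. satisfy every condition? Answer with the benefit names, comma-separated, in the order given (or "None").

Profit Sharing Plan

Service from Jan 9, 2025 to 2026-04-12: 458 days.
Dependent Care FSA — status full-time ✓ (not excluded); service 458 days ≥ 1 month (≈30 days) ✓; grade P2 < P5 ✗ → not eligible.
AD&D Coverage — service 458 days < 24 months (≈720 days) ✗ → not eligible.
Paid Parental Leave — status full-time ✓; service 458 days ≥ 60 days ✓; dept QA ✗ → not eligible.
Profit Sharing Plan — status full-time ✓ (not excluded); service 458 days ≥ 180 days ✓; age 53 ≥ 18 ✓ → eligible.
Volunteer Time Off — 38 hrs/wk ≥ 15 ✓; rating 1 < 3 ✗ → not eligible.
RSU Program — service 458 days ≥ 6 months (≈180 days) ✓; age 53 ≥ 21 ✓; dept QA ✗ → not eligible.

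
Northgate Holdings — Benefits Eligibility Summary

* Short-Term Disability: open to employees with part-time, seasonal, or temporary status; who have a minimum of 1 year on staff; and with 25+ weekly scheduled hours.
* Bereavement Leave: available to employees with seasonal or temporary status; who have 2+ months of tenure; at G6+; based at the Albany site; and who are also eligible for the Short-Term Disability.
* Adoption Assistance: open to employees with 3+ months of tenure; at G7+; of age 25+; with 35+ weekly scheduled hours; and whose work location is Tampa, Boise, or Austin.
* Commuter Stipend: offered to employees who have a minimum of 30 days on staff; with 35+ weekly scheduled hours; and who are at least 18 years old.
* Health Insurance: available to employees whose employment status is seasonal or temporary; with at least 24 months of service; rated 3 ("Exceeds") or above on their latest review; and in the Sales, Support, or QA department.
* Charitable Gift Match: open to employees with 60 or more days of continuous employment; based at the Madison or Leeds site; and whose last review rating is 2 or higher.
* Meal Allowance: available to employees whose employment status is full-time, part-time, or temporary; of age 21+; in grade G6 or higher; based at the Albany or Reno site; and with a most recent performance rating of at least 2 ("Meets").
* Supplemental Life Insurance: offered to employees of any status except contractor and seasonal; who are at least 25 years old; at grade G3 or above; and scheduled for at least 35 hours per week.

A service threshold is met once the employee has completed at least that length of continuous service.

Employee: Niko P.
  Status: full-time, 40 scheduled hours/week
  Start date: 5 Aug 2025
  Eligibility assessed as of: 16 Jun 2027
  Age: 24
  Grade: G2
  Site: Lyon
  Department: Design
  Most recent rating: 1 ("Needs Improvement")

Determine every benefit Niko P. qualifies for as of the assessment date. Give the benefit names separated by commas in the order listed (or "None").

Commuter Stipend

Service from 5 Aug 2025 to 16 Jun 2027: 680 days.
Short-Term Disability — status full-time ✗ (requires part-time, seasonal, or temporary) → not eligible.
Bereavement Leave — status full-time ✗ (requires seasonal or temporary) → not eligible.
Adoption Assistance — service 680 days ≥ 3 months (≈90 days) ✓; grade G2 < G7 ✗ → not eligible.
Commuter Stipend — service 680 days ≥ 30 days ✓; 40 hrs/wk ≥ 35 ✓; age 24 ≥ 18 ✓ → eligible.
Health Insurance — status full-time ✗ (requires seasonal or temporary) → not eligible.
Charitable Gift Match — service 680 days ≥ 60 days ✓; site Lyon ✗ (not Madison or Leeds) → not eligible.
Meal Allowance — status full-time ✓; age 24 ≥ 21 ✓; grade G2 < G6 ✗ → not eligible.
Supplemental Life Insurance — status full-time ✓ (not excluded); age 24 < 25 ✗ → not eligible.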